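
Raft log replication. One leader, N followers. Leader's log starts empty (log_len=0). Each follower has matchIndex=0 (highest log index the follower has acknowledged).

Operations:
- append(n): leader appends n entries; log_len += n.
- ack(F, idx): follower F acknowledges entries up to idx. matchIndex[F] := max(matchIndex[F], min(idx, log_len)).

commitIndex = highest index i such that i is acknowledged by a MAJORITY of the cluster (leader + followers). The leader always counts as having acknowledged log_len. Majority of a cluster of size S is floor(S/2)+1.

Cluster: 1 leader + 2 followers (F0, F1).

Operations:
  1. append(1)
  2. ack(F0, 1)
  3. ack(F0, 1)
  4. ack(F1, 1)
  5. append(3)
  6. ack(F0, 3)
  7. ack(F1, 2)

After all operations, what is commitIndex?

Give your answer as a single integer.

Answer: 3

Derivation:
Op 1: append 1 -> log_len=1
Op 2: F0 acks idx 1 -> match: F0=1 F1=0; commitIndex=1
Op 3: F0 acks idx 1 -> match: F0=1 F1=0; commitIndex=1
Op 4: F1 acks idx 1 -> match: F0=1 F1=1; commitIndex=1
Op 5: append 3 -> log_len=4
Op 6: F0 acks idx 3 -> match: F0=3 F1=1; commitIndex=3
Op 7: F1 acks idx 2 -> match: F0=3 F1=2; commitIndex=3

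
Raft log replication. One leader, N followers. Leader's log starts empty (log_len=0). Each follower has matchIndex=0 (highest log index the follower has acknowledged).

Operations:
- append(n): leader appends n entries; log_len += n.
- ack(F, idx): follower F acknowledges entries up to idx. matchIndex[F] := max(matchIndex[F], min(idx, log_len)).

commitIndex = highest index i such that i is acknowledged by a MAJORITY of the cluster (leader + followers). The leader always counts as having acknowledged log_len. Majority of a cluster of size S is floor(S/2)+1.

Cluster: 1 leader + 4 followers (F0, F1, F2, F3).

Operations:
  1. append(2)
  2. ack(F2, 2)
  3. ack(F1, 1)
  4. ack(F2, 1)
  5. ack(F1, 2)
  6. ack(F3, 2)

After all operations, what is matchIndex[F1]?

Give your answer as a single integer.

Answer: 2

Derivation:
Op 1: append 2 -> log_len=2
Op 2: F2 acks idx 2 -> match: F0=0 F1=0 F2=2 F3=0; commitIndex=0
Op 3: F1 acks idx 1 -> match: F0=0 F1=1 F2=2 F3=0; commitIndex=1
Op 4: F2 acks idx 1 -> match: F0=0 F1=1 F2=2 F3=0; commitIndex=1
Op 5: F1 acks idx 2 -> match: F0=0 F1=2 F2=2 F3=0; commitIndex=2
Op 6: F3 acks idx 2 -> match: F0=0 F1=2 F2=2 F3=2; commitIndex=2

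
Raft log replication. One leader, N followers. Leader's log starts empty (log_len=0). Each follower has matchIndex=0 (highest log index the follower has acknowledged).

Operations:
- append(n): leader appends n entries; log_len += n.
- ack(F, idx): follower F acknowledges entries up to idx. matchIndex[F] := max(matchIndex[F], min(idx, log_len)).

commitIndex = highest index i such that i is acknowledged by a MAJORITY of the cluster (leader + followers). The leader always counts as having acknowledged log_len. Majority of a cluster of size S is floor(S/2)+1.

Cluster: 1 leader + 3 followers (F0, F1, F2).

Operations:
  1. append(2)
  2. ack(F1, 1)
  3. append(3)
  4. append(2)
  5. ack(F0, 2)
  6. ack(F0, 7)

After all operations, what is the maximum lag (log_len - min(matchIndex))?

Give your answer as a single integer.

Op 1: append 2 -> log_len=2
Op 2: F1 acks idx 1 -> match: F0=0 F1=1 F2=0; commitIndex=0
Op 3: append 3 -> log_len=5
Op 4: append 2 -> log_len=7
Op 5: F0 acks idx 2 -> match: F0=2 F1=1 F2=0; commitIndex=1
Op 6: F0 acks idx 7 -> match: F0=7 F1=1 F2=0; commitIndex=1

Answer: 7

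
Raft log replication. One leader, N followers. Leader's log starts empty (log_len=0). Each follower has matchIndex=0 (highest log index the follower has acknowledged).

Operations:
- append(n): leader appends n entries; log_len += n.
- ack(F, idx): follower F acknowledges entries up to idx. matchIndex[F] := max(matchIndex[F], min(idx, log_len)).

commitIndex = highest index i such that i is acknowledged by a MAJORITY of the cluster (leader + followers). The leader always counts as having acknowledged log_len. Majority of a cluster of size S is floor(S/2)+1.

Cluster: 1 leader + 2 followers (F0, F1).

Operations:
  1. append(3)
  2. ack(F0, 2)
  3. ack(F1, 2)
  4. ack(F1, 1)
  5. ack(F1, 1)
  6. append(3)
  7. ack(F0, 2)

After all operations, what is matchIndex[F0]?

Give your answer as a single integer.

Op 1: append 3 -> log_len=3
Op 2: F0 acks idx 2 -> match: F0=2 F1=0; commitIndex=2
Op 3: F1 acks idx 2 -> match: F0=2 F1=2; commitIndex=2
Op 4: F1 acks idx 1 -> match: F0=2 F1=2; commitIndex=2
Op 5: F1 acks idx 1 -> match: F0=2 F1=2; commitIndex=2
Op 6: append 3 -> log_len=6
Op 7: F0 acks idx 2 -> match: F0=2 F1=2; commitIndex=2

Answer: 2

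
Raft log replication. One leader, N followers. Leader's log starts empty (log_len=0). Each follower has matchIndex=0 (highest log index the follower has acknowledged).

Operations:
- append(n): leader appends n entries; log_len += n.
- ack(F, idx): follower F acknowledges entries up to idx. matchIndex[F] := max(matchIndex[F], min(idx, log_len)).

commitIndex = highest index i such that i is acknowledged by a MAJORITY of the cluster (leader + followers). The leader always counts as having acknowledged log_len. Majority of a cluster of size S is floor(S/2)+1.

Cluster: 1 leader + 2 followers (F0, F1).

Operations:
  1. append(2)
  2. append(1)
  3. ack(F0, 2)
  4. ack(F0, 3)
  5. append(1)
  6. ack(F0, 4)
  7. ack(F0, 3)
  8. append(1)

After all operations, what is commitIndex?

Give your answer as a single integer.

Op 1: append 2 -> log_len=2
Op 2: append 1 -> log_len=3
Op 3: F0 acks idx 2 -> match: F0=2 F1=0; commitIndex=2
Op 4: F0 acks idx 3 -> match: F0=3 F1=0; commitIndex=3
Op 5: append 1 -> log_len=4
Op 6: F0 acks idx 4 -> match: F0=4 F1=0; commitIndex=4
Op 7: F0 acks idx 3 -> match: F0=4 F1=0; commitIndex=4
Op 8: append 1 -> log_len=5

Answer: 4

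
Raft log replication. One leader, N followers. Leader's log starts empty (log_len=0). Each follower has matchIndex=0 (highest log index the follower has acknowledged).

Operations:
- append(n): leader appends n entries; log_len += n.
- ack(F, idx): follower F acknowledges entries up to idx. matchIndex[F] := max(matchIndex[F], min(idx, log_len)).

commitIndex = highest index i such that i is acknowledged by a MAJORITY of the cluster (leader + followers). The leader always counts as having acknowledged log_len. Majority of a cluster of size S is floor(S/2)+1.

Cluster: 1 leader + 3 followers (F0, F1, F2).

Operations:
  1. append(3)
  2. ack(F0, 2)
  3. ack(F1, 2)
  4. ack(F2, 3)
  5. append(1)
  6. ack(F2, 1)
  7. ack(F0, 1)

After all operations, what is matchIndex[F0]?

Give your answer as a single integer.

Answer: 2

Derivation:
Op 1: append 3 -> log_len=3
Op 2: F0 acks idx 2 -> match: F0=2 F1=0 F2=0; commitIndex=0
Op 3: F1 acks idx 2 -> match: F0=2 F1=2 F2=0; commitIndex=2
Op 4: F2 acks idx 3 -> match: F0=2 F1=2 F2=3; commitIndex=2
Op 5: append 1 -> log_len=4
Op 6: F2 acks idx 1 -> match: F0=2 F1=2 F2=3; commitIndex=2
Op 7: F0 acks idx 1 -> match: F0=2 F1=2 F2=3; commitIndex=2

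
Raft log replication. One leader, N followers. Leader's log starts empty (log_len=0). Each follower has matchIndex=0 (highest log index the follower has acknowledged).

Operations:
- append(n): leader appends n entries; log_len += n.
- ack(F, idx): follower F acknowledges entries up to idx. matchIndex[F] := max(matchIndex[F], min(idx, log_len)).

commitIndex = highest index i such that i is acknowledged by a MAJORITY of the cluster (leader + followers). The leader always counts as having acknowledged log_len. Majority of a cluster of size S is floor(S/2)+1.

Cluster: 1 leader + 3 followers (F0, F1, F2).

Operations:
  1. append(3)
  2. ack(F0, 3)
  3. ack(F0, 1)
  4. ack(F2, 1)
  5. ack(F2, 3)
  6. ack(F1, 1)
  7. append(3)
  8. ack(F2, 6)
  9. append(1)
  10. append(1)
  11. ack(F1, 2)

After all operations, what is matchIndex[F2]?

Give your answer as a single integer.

Op 1: append 3 -> log_len=3
Op 2: F0 acks idx 3 -> match: F0=3 F1=0 F2=0; commitIndex=0
Op 3: F0 acks idx 1 -> match: F0=3 F1=0 F2=0; commitIndex=0
Op 4: F2 acks idx 1 -> match: F0=3 F1=0 F2=1; commitIndex=1
Op 5: F2 acks idx 3 -> match: F0=3 F1=0 F2=3; commitIndex=3
Op 6: F1 acks idx 1 -> match: F0=3 F1=1 F2=3; commitIndex=3
Op 7: append 3 -> log_len=6
Op 8: F2 acks idx 6 -> match: F0=3 F1=1 F2=6; commitIndex=3
Op 9: append 1 -> log_len=7
Op 10: append 1 -> log_len=8
Op 11: F1 acks idx 2 -> match: F0=3 F1=2 F2=6; commitIndex=3

Answer: 6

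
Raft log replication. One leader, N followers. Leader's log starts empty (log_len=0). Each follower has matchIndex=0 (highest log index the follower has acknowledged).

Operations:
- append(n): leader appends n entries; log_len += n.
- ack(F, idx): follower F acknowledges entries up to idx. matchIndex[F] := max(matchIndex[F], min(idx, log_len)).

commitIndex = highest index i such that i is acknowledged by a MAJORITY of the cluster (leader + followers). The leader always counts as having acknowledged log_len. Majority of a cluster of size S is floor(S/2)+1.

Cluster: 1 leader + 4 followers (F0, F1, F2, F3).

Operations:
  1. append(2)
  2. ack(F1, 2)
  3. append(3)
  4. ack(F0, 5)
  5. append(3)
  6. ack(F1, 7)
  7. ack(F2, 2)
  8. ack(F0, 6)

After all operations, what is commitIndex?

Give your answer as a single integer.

Answer: 6

Derivation:
Op 1: append 2 -> log_len=2
Op 2: F1 acks idx 2 -> match: F0=0 F1=2 F2=0 F3=0; commitIndex=0
Op 3: append 3 -> log_len=5
Op 4: F0 acks idx 5 -> match: F0=5 F1=2 F2=0 F3=0; commitIndex=2
Op 5: append 3 -> log_len=8
Op 6: F1 acks idx 7 -> match: F0=5 F1=7 F2=0 F3=0; commitIndex=5
Op 7: F2 acks idx 2 -> match: F0=5 F1=7 F2=2 F3=0; commitIndex=5
Op 8: F0 acks idx 6 -> match: F0=6 F1=7 F2=2 F3=0; commitIndex=6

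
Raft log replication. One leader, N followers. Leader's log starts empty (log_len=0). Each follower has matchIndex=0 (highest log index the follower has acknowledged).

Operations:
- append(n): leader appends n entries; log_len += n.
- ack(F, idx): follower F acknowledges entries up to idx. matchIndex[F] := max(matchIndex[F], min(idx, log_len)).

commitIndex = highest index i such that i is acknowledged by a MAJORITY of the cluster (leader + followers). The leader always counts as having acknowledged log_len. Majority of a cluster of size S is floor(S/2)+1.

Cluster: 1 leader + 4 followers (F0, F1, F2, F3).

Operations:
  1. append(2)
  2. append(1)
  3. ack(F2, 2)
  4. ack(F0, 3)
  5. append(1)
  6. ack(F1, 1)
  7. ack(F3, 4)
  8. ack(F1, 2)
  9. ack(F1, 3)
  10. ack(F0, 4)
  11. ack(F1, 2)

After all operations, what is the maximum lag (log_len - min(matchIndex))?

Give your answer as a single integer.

Op 1: append 2 -> log_len=2
Op 2: append 1 -> log_len=3
Op 3: F2 acks idx 2 -> match: F0=0 F1=0 F2=2 F3=0; commitIndex=0
Op 4: F0 acks idx 3 -> match: F0=3 F1=0 F2=2 F3=0; commitIndex=2
Op 5: append 1 -> log_len=4
Op 6: F1 acks idx 1 -> match: F0=3 F1=1 F2=2 F3=0; commitIndex=2
Op 7: F3 acks idx 4 -> match: F0=3 F1=1 F2=2 F3=4; commitIndex=3
Op 8: F1 acks idx 2 -> match: F0=3 F1=2 F2=2 F3=4; commitIndex=3
Op 9: F1 acks idx 3 -> match: F0=3 F1=3 F2=2 F3=4; commitIndex=3
Op 10: F0 acks idx 4 -> match: F0=4 F1=3 F2=2 F3=4; commitIndex=4
Op 11: F1 acks idx 2 -> match: F0=4 F1=3 F2=2 F3=4; commitIndex=4

Answer: 2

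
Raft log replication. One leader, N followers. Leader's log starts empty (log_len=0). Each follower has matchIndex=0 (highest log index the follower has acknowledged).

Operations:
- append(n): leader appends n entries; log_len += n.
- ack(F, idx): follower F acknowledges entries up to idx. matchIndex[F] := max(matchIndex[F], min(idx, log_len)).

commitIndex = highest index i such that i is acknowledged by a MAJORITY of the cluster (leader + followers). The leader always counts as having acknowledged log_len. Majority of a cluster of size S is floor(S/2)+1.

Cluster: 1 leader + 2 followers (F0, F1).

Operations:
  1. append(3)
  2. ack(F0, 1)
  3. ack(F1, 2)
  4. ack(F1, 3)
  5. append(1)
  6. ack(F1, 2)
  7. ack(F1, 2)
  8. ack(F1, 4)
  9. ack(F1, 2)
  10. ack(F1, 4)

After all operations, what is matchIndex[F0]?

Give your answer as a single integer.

Op 1: append 3 -> log_len=3
Op 2: F0 acks idx 1 -> match: F0=1 F1=0; commitIndex=1
Op 3: F1 acks idx 2 -> match: F0=1 F1=2; commitIndex=2
Op 4: F1 acks idx 3 -> match: F0=1 F1=3; commitIndex=3
Op 5: append 1 -> log_len=4
Op 6: F1 acks idx 2 -> match: F0=1 F1=3; commitIndex=3
Op 7: F1 acks idx 2 -> match: F0=1 F1=3; commitIndex=3
Op 8: F1 acks idx 4 -> match: F0=1 F1=4; commitIndex=4
Op 9: F1 acks idx 2 -> match: F0=1 F1=4; commitIndex=4
Op 10: F1 acks idx 4 -> match: F0=1 F1=4; commitIndex=4

Answer: 1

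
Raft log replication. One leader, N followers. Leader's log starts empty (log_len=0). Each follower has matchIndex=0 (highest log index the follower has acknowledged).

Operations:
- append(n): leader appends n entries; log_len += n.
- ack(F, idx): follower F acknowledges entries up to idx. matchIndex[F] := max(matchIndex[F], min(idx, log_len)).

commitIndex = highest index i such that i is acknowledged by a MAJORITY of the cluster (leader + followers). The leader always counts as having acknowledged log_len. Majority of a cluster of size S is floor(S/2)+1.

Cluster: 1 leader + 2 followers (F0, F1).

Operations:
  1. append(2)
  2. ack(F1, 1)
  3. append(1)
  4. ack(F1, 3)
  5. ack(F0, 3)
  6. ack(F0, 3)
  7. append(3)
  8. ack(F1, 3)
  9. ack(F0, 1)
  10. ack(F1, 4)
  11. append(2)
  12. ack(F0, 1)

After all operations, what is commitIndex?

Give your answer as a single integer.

Answer: 4

Derivation:
Op 1: append 2 -> log_len=2
Op 2: F1 acks idx 1 -> match: F0=0 F1=1; commitIndex=1
Op 3: append 1 -> log_len=3
Op 4: F1 acks idx 3 -> match: F0=0 F1=3; commitIndex=3
Op 5: F0 acks idx 3 -> match: F0=3 F1=3; commitIndex=3
Op 6: F0 acks idx 3 -> match: F0=3 F1=3; commitIndex=3
Op 7: append 3 -> log_len=6
Op 8: F1 acks idx 3 -> match: F0=3 F1=3; commitIndex=3
Op 9: F0 acks idx 1 -> match: F0=3 F1=3; commitIndex=3
Op 10: F1 acks idx 4 -> match: F0=3 F1=4; commitIndex=4
Op 11: append 2 -> log_len=8
Op 12: F0 acks idx 1 -> match: F0=3 F1=4; commitIndex=4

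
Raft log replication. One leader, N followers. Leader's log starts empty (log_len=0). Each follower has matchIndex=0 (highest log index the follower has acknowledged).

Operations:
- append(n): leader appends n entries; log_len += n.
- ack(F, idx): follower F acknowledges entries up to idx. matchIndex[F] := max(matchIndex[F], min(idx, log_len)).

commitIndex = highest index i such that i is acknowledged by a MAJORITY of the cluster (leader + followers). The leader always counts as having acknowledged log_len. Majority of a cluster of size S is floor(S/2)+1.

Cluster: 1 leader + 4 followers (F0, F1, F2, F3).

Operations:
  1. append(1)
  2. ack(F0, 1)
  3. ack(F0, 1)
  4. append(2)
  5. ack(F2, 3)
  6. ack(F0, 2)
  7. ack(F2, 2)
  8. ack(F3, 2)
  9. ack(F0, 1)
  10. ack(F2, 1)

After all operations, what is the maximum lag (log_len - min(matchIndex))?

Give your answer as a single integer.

Answer: 3

Derivation:
Op 1: append 1 -> log_len=1
Op 2: F0 acks idx 1 -> match: F0=1 F1=0 F2=0 F3=0; commitIndex=0
Op 3: F0 acks idx 1 -> match: F0=1 F1=0 F2=0 F3=0; commitIndex=0
Op 4: append 2 -> log_len=3
Op 5: F2 acks idx 3 -> match: F0=1 F1=0 F2=3 F3=0; commitIndex=1
Op 6: F0 acks idx 2 -> match: F0=2 F1=0 F2=3 F3=0; commitIndex=2
Op 7: F2 acks idx 2 -> match: F0=2 F1=0 F2=3 F3=0; commitIndex=2
Op 8: F3 acks idx 2 -> match: F0=2 F1=0 F2=3 F3=2; commitIndex=2
Op 9: F0 acks idx 1 -> match: F0=2 F1=0 F2=3 F3=2; commitIndex=2
Op 10: F2 acks idx 1 -> match: F0=2 F1=0 F2=3 F3=2; commitIndex=2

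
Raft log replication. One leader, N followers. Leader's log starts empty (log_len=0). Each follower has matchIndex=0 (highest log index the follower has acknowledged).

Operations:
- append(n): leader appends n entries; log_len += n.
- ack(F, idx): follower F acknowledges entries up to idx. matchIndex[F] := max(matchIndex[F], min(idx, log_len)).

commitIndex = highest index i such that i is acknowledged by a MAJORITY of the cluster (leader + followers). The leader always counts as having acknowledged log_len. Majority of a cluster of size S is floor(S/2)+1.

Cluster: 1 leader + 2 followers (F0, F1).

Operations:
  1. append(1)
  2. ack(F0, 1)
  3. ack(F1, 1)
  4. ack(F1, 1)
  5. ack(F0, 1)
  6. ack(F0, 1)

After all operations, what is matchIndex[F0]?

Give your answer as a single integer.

Answer: 1

Derivation:
Op 1: append 1 -> log_len=1
Op 2: F0 acks idx 1 -> match: F0=1 F1=0; commitIndex=1
Op 3: F1 acks idx 1 -> match: F0=1 F1=1; commitIndex=1
Op 4: F1 acks idx 1 -> match: F0=1 F1=1; commitIndex=1
Op 5: F0 acks idx 1 -> match: F0=1 F1=1; commitIndex=1
Op 6: F0 acks idx 1 -> match: F0=1 F1=1; commitIndex=1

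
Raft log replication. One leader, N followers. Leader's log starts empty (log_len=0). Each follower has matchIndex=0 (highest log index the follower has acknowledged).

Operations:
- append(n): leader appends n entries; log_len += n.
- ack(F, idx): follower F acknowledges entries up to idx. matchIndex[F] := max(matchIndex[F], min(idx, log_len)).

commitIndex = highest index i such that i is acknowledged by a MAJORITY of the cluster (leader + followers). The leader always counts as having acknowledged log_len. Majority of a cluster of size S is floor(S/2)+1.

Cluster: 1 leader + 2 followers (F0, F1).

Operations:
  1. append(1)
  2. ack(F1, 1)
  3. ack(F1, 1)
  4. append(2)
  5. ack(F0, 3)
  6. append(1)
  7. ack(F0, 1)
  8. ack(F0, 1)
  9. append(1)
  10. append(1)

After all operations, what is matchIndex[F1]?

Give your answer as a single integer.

Answer: 1

Derivation:
Op 1: append 1 -> log_len=1
Op 2: F1 acks idx 1 -> match: F0=0 F1=1; commitIndex=1
Op 3: F1 acks idx 1 -> match: F0=0 F1=1; commitIndex=1
Op 4: append 2 -> log_len=3
Op 5: F0 acks idx 3 -> match: F0=3 F1=1; commitIndex=3
Op 6: append 1 -> log_len=4
Op 7: F0 acks idx 1 -> match: F0=3 F1=1; commitIndex=3
Op 8: F0 acks idx 1 -> match: F0=3 F1=1; commitIndex=3
Op 9: append 1 -> log_len=5
Op 10: append 1 -> log_len=6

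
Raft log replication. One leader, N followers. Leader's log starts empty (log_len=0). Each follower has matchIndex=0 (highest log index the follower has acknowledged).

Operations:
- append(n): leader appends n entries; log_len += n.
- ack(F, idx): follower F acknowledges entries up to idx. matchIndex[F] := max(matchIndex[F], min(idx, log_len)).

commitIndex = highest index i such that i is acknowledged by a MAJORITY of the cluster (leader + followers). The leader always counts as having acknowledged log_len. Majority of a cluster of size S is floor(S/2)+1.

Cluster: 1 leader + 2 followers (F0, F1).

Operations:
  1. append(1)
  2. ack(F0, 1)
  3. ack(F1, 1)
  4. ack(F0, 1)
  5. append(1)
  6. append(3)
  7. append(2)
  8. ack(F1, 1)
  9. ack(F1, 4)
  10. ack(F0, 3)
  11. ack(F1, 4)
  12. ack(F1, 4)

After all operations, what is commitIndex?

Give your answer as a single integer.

Answer: 4

Derivation:
Op 1: append 1 -> log_len=1
Op 2: F0 acks idx 1 -> match: F0=1 F1=0; commitIndex=1
Op 3: F1 acks idx 1 -> match: F0=1 F1=1; commitIndex=1
Op 4: F0 acks idx 1 -> match: F0=1 F1=1; commitIndex=1
Op 5: append 1 -> log_len=2
Op 6: append 3 -> log_len=5
Op 7: append 2 -> log_len=7
Op 8: F1 acks idx 1 -> match: F0=1 F1=1; commitIndex=1
Op 9: F1 acks idx 4 -> match: F0=1 F1=4; commitIndex=4
Op 10: F0 acks idx 3 -> match: F0=3 F1=4; commitIndex=4
Op 11: F1 acks idx 4 -> match: F0=3 F1=4; commitIndex=4
Op 12: F1 acks idx 4 -> match: F0=3 F1=4; commitIndex=4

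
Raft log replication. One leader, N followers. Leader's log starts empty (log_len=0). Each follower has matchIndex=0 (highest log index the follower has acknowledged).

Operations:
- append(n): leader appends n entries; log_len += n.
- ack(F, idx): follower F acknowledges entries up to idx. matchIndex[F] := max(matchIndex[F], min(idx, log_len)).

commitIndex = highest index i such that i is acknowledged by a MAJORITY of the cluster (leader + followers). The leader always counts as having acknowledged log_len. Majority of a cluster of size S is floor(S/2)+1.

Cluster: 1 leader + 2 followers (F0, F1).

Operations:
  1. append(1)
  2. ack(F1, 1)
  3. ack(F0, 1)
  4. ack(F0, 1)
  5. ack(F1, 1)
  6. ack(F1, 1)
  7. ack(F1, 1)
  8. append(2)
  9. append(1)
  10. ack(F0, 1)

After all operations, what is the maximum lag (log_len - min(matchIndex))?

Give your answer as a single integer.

Answer: 3

Derivation:
Op 1: append 1 -> log_len=1
Op 2: F1 acks idx 1 -> match: F0=0 F1=1; commitIndex=1
Op 3: F0 acks idx 1 -> match: F0=1 F1=1; commitIndex=1
Op 4: F0 acks idx 1 -> match: F0=1 F1=1; commitIndex=1
Op 5: F1 acks idx 1 -> match: F0=1 F1=1; commitIndex=1
Op 6: F1 acks idx 1 -> match: F0=1 F1=1; commitIndex=1
Op 7: F1 acks idx 1 -> match: F0=1 F1=1; commitIndex=1
Op 8: append 2 -> log_len=3
Op 9: append 1 -> log_len=4
Op 10: F0 acks idx 1 -> match: F0=1 F1=1; commitIndex=1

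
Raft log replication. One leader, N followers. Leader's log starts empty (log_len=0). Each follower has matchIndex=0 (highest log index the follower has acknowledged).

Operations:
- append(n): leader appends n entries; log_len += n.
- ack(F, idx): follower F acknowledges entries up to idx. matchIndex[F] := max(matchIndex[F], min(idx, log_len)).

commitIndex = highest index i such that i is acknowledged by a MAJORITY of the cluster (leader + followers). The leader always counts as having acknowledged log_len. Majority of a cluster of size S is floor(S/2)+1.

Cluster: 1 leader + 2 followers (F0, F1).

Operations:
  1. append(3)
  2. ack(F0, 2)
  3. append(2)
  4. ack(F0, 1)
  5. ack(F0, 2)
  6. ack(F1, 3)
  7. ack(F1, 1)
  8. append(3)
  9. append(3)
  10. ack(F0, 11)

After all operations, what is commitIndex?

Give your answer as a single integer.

Op 1: append 3 -> log_len=3
Op 2: F0 acks idx 2 -> match: F0=2 F1=0; commitIndex=2
Op 3: append 2 -> log_len=5
Op 4: F0 acks idx 1 -> match: F0=2 F1=0; commitIndex=2
Op 5: F0 acks idx 2 -> match: F0=2 F1=0; commitIndex=2
Op 6: F1 acks idx 3 -> match: F0=2 F1=3; commitIndex=3
Op 7: F1 acks idx 1 -> match: F0=2 F1=3; commitIndex=3
Op 8: append 3 -> log_len=8
Op 9: append 3 -> log_len=11
Op 10: F0 acks idx 11 -> match: F0=11 F1=3; commitIndex=11

Answer: 11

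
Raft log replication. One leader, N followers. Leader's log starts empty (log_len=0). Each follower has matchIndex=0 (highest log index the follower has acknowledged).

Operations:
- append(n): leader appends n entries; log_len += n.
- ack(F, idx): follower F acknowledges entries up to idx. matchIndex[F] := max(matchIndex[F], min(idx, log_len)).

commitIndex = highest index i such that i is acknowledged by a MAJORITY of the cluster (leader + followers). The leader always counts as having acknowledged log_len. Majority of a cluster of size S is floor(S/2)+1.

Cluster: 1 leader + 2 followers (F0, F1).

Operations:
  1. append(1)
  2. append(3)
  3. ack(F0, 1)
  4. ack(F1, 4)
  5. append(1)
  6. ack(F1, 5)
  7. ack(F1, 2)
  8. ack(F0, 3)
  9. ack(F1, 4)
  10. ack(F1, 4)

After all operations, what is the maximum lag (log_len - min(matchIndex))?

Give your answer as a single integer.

Answer: 2

Derivation:
Op 1: append 1 -> log_len=1
Op 2: append 3 -> log_len=4
Op 3: F0 acks idx 1 -> match: F0=1 F1=0; commitIndex=1
Op 4: F1 acks idx 4 -> match: F0=1 F1=4; commitIndex=4
Op 5: append 1 -> log_len=5
Op 6: F1 acks idx 5 -> match: F0=1 F1=5; commitIndex=5
Op 7: F1 acks idx 2 -> match: F0=1 F1=5; commitIndex=5
Op 8: F0 acks idx 3 -> match: F0=3 F1=5; commitIndex=5
Op 9: F1 acks idx 4 -> match: F0=3 F1=5; commitIndex=5
Op 10: F1 acks idx 4 -> match: F0=3 F1=5; commitIndex=5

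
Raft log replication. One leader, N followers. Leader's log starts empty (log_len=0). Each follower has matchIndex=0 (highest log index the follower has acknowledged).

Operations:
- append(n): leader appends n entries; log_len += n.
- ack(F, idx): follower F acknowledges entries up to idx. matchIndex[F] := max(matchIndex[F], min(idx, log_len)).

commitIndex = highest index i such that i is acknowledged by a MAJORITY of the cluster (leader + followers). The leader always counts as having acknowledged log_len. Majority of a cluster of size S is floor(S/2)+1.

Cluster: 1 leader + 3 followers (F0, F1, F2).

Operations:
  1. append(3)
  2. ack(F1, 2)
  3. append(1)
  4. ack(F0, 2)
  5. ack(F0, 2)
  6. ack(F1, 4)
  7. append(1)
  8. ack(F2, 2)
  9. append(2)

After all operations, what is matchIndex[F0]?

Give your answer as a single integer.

Op 1: append 3 -> log_len=3
Op 2: F1 acks idx 2 -> match: F0=0 F1=2 F2=0; commitIndex=0
Op 3: append 1 -> log_len=4
Op 4: F0 acks idx 2 -> match: F0=2 F1=2 F2=0; commitIndex=2
Op 5: F0 acks idx 2 -> match: F0=2 F1=2 F2=0; commitIndex=2
Op 6: F1 acks idx 4 -> match: F0=2 F1=4 F2=0; commitIndex=2
Op 7: append 1 -> log_len=5
Op 8: F2 acks idx 2 -> match: F0=2 F1=4 F2=2; commitIndex=2
Op 9: append 2 -> log_len=7

Answer: 2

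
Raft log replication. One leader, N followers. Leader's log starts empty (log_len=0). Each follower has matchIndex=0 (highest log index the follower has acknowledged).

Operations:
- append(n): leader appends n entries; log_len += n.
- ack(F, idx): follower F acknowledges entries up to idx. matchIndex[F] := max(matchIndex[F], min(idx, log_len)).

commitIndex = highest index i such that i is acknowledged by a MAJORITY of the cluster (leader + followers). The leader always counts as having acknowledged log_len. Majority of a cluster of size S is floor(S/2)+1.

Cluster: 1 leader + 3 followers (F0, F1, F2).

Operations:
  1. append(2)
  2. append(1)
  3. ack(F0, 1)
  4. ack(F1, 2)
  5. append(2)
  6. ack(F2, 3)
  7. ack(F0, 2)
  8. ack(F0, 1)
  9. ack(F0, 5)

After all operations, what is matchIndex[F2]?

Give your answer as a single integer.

Answer: 3

Derivation:
Op 1: append 2 -> log_len=2
Op 2: append 1 -> log_len=3
Op 3: F0 acks idx 1 -> match: F0=1 F1=0 F2=0; commitIndex=0
Op 4: F1 acks idx 2 -> match: F0=1 F1=2 F2=0; commitIndex=1
Op 5: append 2 -> log_len=5
Op 6: F2 acks idx 3 -> match: F0=1 F1=2 F2=3; commitIndex=2
Op 7: F0 acks idx 2 -> match: F0=2 F1=2 F2=3; commitIndex=2
Op 8: F0 acks idx 1 -> match: F0=2 F1=2 F2=3; commitIndex=2
Op 9: F0 acks idx 5 -> match: F0=5 F1=2 F2=3; commitIndex=3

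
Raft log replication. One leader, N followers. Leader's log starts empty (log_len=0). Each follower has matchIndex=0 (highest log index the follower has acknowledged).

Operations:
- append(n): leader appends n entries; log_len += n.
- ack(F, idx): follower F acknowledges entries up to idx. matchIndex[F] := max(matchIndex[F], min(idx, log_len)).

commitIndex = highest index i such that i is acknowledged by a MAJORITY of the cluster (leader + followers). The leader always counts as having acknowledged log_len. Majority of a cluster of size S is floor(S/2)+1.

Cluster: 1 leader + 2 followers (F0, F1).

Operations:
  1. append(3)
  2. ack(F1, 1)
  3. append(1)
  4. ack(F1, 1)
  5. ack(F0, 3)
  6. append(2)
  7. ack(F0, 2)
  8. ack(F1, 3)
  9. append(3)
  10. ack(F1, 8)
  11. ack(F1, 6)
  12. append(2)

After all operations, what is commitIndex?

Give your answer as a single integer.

Answer: 8

Derivation:
Op 1: append 3 -> log_len=3
Op 2: F1 acks idx 1 -> match: F0=0 F1=1; commitIndex=1
Op 3: append 1 -> log_len=4
Op 4: F1 acks idx 1 -> match: F0=0 F1=1; commitIndex=1
Op 5: F0 acks idx 3 -> match: F0=3 F1=1; commitIndex=3
Op 6: append 2 -> log_len=6
Op 7: F0 acks idx 2 -> match: F0=3 F1=1; commitIndex=3
Op 8: F1 acks idx 3 -> match: F0=3 F1=3; commitIndex=3
Op 9: append 3 -> log_len=9
Op 10: F1 acks idx 8 -> match: F0=3 F1=8; commitIndex=8
Op 11: F1 acks idx 6 -> match: F0=3 F1=8; commitIndex=8
Op 12: append 2 -> log_len=11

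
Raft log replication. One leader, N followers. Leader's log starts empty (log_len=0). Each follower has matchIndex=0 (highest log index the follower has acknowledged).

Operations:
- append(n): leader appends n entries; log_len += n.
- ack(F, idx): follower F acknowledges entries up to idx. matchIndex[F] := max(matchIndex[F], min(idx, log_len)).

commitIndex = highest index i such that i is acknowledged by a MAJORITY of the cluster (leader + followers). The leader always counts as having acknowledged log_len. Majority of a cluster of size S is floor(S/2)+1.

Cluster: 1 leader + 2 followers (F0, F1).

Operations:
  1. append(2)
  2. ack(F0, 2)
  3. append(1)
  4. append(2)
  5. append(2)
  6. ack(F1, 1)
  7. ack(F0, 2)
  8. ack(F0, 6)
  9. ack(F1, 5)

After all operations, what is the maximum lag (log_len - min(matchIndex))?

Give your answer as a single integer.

Answer: 2

Derivation:
Op 1: append 2 -> log_len=2
Op 2: F0 acks idx 2 -> match: F0=2 F1=0; commitIndex=2
Op 3: append 1 -> log_len=3
Op 4: append 2 -> log_len=5
Op 5: append 2 -> log_len=7
Op 6: F1 acks idx 1 -> match: F0=2 F1=1; commitIndex=2
Op 7: F0 acks idx 2 -> match: F0=2 F1=1; commitIndex=2
Op 8: F0 acks idx 6 -> match: F0=6 F1=1; commitIndex=6
Op 9: F1 acks idx 5 -> match: F0=6 F1=5; commitIndex=6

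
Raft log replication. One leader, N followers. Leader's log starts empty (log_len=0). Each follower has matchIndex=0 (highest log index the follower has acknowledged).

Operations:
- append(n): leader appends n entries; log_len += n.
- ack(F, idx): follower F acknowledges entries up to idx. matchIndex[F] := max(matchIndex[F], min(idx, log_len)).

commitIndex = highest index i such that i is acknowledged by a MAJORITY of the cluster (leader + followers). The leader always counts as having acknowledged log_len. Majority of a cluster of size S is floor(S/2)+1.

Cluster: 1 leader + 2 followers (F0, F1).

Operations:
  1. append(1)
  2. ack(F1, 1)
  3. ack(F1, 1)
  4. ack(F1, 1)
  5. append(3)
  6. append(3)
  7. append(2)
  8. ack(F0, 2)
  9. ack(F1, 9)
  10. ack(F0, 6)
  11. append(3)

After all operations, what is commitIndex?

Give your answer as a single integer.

Op 1: append 1 -> log_len=1
Op 2: F1 acks idx 1 -> match: F0=0 F1=1; commitIndex=1
Op 3: F1 acks idx 1 -> match: F0=0 F1=1; commitIndex=1
Op 4: F1 acks idx 1 -> match: F0=0 F1=1; commitIndex=1
Op 5: append 3 -> log_len=4
Op 6: append 3 -> log_len=7
Op 7: append 2 -> log_len=9
Op 8: F0 acks idx 2 -> match: F0=2 F1=1; commitIndex=2
Op 9: F1 acks idx 9 -> match: F0=2 F1=9; commitIndex=9
Op 10: F0 acks idx 6 -> match: F0=6 F1=9; commitIndex=9
Op 11: append 3 -> log_len=12

Answer: 9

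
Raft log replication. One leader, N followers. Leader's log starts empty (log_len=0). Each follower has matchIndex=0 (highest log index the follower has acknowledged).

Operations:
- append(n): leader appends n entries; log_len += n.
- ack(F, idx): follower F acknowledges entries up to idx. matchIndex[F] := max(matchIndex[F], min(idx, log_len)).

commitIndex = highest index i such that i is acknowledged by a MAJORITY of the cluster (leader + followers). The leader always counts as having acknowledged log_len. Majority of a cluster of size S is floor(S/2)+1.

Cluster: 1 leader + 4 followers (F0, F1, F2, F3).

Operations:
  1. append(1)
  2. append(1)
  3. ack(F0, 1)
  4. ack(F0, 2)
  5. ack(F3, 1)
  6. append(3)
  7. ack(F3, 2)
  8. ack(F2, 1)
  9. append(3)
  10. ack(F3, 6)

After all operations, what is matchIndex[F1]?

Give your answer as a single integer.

Answer: 0

Derivation:
Op 1: append 1 -> log_len=1
Op 2: append 1 -> log_len=2
Op 3: F0 acks idx 1 -> match: F0=1 F1=0 F2=0 F3=0; commitIndex=0
Op 4: F0 acks idx 2 -> match: F0=2 F1=0 F2=0 F3=0; commitIndex=0
Op 5: F3 acks idx 1 -> match: F0=2 F1=0 F2=0 F3=1; commitIndex=1
Op 6: append 3 -> log_len=5
Op 7: F3 acks idx 2 -> match: F0=2 F1=0 F2=0 F3=2; commitIndex=2
Op 8: F2 acks idx 1 -> match: F0=2 F1=0 F2=1 F3=2; commitIndex=2
Op 9: append 3 -> log_len=8
Op 10: F3 acks idx 6 -> match: F0=2 F1=0 F2=1 F3=6; commitIndex=2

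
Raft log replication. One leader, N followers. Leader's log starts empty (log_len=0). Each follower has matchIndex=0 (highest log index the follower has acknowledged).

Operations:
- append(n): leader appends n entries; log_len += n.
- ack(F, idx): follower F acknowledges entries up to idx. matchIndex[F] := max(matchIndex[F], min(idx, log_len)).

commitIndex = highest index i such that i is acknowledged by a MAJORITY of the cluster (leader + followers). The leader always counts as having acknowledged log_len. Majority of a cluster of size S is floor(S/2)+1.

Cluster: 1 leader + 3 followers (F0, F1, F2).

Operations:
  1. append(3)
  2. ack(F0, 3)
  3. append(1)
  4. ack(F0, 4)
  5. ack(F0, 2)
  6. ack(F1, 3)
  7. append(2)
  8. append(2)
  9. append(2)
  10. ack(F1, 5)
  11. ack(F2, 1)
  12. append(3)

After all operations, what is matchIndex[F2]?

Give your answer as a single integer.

Op 1: append 3 -> log_len=3
Op 2: F0 acks idx 3 -> match: F0=3 F1=0 F2=0; commitIndex=0
Op 3: append 1 -> log_len=4
Op 4: F0 acks idx 4 -> match: F0=4 F1=0 F2=0; commitIndex=0
Op 5: F0 acks idx 2 -> match: F0=4 F1=0 F2=0; commitIndex=0
Op 6: F1 acks idx 3 -> match: F0=4 F1=3 F2=0; commitIndex=3
Op 7: append 2 -> log_len=6
Op 8: append 2 -> log_len=8
Op 9: append 2 -> log_len=10
Op 10: F1 acks idx 5 -> match: F0=4 F1=5 F2=0; commitIndex=4
Op 11: F2 acks idx 1 -> match: F0=4 F1=5 F2=1; commitIndex=4
Op 12: append 3 -> log_len=13

Answer: 1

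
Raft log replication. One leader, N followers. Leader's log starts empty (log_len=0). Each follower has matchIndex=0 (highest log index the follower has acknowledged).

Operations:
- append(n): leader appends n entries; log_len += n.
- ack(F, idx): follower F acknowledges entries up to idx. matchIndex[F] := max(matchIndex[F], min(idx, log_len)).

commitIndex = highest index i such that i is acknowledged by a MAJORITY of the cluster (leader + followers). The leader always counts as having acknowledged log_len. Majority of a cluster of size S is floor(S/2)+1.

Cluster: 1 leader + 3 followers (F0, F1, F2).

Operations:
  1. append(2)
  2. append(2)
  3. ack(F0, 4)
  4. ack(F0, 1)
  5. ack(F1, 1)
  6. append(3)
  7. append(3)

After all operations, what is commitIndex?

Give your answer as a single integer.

Op 1: append 2 -> log_len=2
Op 2: append 2 -> log_len=4
Op 3: F0 acks idx 4 -> match: F0=4 F1=0 F2=0; commitIndex=0
Op 4: F0 acks idx 1 -> match: F0=4 F1=0 F2=0; commitIndex=0
Op 5: F1 acks idx 1 -> match: F0=4 F1=1 F2=0; commitIndex=1
Op 6: append 3 -> log_len=7
Op 7: append 3 -> log_len=10

Answer: 1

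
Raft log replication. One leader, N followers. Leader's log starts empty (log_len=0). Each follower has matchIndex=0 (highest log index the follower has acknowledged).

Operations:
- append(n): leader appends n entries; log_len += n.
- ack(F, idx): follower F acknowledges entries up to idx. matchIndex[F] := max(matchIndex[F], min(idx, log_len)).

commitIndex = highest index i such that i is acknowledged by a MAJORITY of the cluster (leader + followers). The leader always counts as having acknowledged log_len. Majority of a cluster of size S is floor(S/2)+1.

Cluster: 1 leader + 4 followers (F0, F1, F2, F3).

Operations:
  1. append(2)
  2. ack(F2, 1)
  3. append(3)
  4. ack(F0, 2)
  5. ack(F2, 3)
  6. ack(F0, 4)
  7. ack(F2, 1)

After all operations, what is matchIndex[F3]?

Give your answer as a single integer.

Op 1: append 2 -> log_len=2
Op 2: F2 acks idx 1 -> match: F0=0 F1=0 F2=1 F3=0; commitIndex=0
Op 3: append 3 -> log_len=5
Op 4: F0 acks idx 2 -> match: F0=2 F1=0 F2=1 F3=0; commitIndex=1
Op 5: F2 acks idx 3 -> match: F0=2 F1=0 F2=3 F3=0; commitIndex=2
Op 6: F0 acks idx 4 -> match: F0=4 F1=0 F2=3 F3=0; commitIndex=3
Op 7: F2 acks idx 1 -> match: F0=4 F1=0 F2=3 F3=0; commitIndex=3

Answer: 0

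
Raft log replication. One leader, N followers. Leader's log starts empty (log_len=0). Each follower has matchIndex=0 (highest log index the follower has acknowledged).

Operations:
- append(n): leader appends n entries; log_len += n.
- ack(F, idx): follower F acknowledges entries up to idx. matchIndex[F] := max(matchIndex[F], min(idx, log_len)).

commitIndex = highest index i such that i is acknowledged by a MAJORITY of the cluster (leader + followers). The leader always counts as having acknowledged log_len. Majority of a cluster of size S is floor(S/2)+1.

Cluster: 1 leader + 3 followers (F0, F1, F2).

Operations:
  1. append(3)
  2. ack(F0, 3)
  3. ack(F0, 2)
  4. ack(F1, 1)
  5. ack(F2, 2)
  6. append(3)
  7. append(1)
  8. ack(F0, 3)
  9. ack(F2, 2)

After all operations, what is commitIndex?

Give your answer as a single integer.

Answer: 2

Derivation:
Op 1: append 3 -> log_len=3
Op 2: F0 acks idx 3 -> match: F0=3 F1=0 F2=0; commitIndex=0
Op 3: F0 acks idx 2 -> match: F0=3 F1=0 F2=0; commitIndex=0
Op 4: F1 acks idx 1 -> match: F0=3 F1=1 F2=0; commitIndex=1
Op 5: F2 acks idx 2 -> match: F0=3 F1=1 F2=2; commitIndex=2
Op 6: append 3 -> log_len=6
Op 7: append 1 -> log_len=7
Op 8: F0 acks idx 3 -> match: F0=3 F1=1 F2=2; commitIndex=2
Op 9: F2 acks idx 2 -> match: F0=3 F1=1 F2=2; commitIndex=2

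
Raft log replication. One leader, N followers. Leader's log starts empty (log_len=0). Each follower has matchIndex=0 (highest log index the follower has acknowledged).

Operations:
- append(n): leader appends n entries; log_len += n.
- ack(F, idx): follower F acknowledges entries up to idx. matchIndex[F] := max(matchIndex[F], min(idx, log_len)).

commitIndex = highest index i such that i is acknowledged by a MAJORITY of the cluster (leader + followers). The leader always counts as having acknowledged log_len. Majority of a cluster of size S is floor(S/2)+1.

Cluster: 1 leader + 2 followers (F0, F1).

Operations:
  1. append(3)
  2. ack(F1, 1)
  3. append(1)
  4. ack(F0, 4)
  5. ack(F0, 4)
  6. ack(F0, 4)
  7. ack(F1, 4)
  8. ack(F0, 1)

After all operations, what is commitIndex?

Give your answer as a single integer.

Op 1: append 3 -> log_len=3
Op 2: F1 acks idx 1 -> match: F0=0 F1=1; commitIndex=1
Op 3: append 1 -> log_len=4
Op 4: F0 acks idx 4 -> match: F0=4 F1=1; commitIndex=4
Op 5: F0 acks idx 4 -> match: F0=4 F1=1; commitIndex=4
Op 6: F0 acks idx 4 -> match: F0=4 F1=1; commitIndex=4
Op 7: F1 acks idx 4 -> match: F0=4 F1=4; commitIndex=4
Op 8: F0 acks idx 1 -> match: F0=4 F1=4; commitIndex=4

Answer: 4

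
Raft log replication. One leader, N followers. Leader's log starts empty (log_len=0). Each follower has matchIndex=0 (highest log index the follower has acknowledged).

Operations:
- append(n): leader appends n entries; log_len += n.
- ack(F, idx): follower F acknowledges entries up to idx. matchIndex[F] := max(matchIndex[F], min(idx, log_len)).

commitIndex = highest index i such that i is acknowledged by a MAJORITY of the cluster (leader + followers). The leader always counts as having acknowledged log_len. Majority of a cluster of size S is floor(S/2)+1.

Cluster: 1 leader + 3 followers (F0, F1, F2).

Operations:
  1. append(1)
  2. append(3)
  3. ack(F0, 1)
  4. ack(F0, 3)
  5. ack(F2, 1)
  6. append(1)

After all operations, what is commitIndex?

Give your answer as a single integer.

Answer: 1

Derivation:
Op 1: append 1 -> log_len=1
Op 2: append 3 -> log_len=4
Op 3: F0 acks idx 1 -> match: F0=1 F1=0 F2=0; commitIndex=0
Op 4: F0 acks idx 3 -> match: F0=3 F1=0 F2=0; commitIndex=0
Op 5: F2 acks idx 1 -> match: F0=3 F1=0 F2=1; commitIndex=1
Op 6: append 1 -> log_len=5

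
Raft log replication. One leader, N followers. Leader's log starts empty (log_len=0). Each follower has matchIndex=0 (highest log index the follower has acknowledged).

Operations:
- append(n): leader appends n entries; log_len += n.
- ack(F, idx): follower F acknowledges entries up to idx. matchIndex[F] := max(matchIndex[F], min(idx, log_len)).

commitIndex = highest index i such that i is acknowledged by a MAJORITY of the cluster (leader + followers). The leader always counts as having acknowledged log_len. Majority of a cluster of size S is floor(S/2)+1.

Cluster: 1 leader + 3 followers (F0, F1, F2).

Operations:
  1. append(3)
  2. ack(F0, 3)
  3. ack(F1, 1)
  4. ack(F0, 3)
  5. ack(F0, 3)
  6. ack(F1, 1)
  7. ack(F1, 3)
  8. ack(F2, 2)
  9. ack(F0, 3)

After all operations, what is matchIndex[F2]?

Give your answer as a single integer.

Answer: 2

Derivation:
Op 1: append 3 -> log_len=3
Op 2: F0 acks idx 3 -> match: F0=3 F1=0 F2=0; commitIndex=0
Op 3: F1 acks idx 1 -> match: F0=3 F1=1 F2=0; commitIndex=1
Op 4: F0 acks idx 3 -> match: F0=3 F1=1 F2=0; commitIndex=1
Op 5: F0 acks idx 3 -> match: F0=3 F1=1 F2=0; commitIndex=1
Op 6: F1 acks idx 1 -> match: F0=3 F1=1 F2=0; commitIndex=1
Op 7: F1 acks idx 3 -> match: F0=3 F1=3 F2=0; commitIndex=3
Op 8: F2 acks idx 2 -> match: F0=3 F1=3 F2=2; commitIndex=3
Op 9: F0 acks idx 3 -> match: F0=3 F1=3 F2=2; commitIndex=3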